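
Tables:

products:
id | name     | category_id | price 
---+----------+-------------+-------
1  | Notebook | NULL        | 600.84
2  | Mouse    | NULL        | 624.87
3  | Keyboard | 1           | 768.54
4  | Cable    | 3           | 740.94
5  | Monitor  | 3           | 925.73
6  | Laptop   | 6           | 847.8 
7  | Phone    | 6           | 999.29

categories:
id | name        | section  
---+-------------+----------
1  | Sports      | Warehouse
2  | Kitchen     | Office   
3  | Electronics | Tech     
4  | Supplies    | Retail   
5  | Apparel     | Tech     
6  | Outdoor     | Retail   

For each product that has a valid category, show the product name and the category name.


INNER JOIN keeps only products rows whose category_id matches an id in categories. Walk through each product:
  - product 1 (Notebook): category_id=NULL, no match -> dropped
  - product 2 (Mouse): category_id=NULL, no match -> dropped
  - product 3 (Keyboard): category_id=1 -> matches Sports
  - product 4 (Cable): category_id=3 -> matches Electronics
  - product 5 (Monitor): category_id=3 -> matches Electronics
  - product 6 (Laptop): category_id=6 -> matches Outdoor
  - product 7 (Phone): category_id=6 -> matches Outdoor
So 2 of 7 rows are dropped.

SQL:
SELECT a.name, b.name AS category
FROM products a
INNER JOIN categories b ON a.category_id = b.id

Result:
name     | category   
---------+------------
Keyboard | Sports     
Cable    | Electronics
Monitor  | Electronics
Laptop   | Outdoor    
Phone    | Outdoor    


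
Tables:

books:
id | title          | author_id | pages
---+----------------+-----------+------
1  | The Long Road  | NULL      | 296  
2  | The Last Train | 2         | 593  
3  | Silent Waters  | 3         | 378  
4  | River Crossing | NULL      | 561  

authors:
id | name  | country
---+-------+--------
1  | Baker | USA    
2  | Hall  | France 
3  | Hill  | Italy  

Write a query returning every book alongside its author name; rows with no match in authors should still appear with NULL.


LEFT JOIN keeps every row from books (the left table); where author_id has no match in authors, the author columns become NULL. Walk through each book:
  - book 1 (The Long Road): author_id=NULL, no match -> kept with NULL
  - book 2 (The Last Train): author_id=2 -> matches Hall
  - book 3 (Silent Waters): author_id=3 -> matches Hill
  - book 4 (River Crossing): author_id=NULL, no match -> kept with NULL
All 4 rows appear; 2 have NULL author.

SQL:
SELECT a.title, b.name AS author
FROM books a
LEFT JOIN authors b ON a.author_id = b.id

Result:
title          | author
---------------+-------
The Long Road  | NULL  
The Last Train | Hall  
Silent Waters  | Hill  
River Crossing | NULL  


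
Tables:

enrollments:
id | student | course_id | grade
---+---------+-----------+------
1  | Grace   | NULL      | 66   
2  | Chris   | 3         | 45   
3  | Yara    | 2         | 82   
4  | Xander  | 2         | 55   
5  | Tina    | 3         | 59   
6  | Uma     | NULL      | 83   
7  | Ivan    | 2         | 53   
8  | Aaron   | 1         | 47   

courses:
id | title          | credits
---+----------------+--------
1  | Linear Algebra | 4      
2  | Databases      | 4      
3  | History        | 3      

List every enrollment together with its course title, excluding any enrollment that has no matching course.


INNER JOIN keeps only enrollments rows whose course_id matches an id in courses. Walk through each enrollment:
  - enrollment 1 (Grace): course_id=NULL, no match -> dropped
  - enrollment 2 (Chris): course_id=3 -> matches History
  - enrollment 3 (Yara): course_id=2 -> matches Databases
  - enrollment 4 (Xander): course_id=2 -> matches Databases
  - enrollment 5 (Tina): course_id=3 -> matches History
  - enrollment 6 (Uma): course_id=NULL, no match -> dropped
  - enrollment 7 (Ivan): course_id=2 -> matches Databases
  - enrollment 8 (Aaron): course_id=1 -> matches Linear Algebra
So 2 of 8 rows are dropped.

SQL:
SELECT a.student, b.title AS course
FROM enrollments a
INNER JOIN courses b ON a.course_id = b.id

Result:
student | course        
--------+---------------
Chris   | History       
Yara    | Databases     
Xander  | Databases     
Tina    | History       
Ivan    | Databases     
Aaron   | Linear Algebra


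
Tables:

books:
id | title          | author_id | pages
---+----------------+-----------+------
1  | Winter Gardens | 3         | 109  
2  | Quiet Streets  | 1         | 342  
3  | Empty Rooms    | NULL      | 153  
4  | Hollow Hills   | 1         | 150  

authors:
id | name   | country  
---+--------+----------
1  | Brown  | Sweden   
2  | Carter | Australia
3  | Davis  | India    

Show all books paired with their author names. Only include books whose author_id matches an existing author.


INNER JOIN keeps only books rows whose author_id matches an id in authors. Walk through each book:
  - book 1 (Winter Gardens): author_id=3 -> matches Davis
  - book 2 (Quiet Streets): author_id=1 -> matches Brown
  - book 3 (Empty Rooms): author_id=NULL, no match -> dropped
  - book 4 (Hollow Hills): author_id=1 -> matches Brown
So 1 of 4 rows is dropped.

SQL:
SELECT a.title, b.name AS author
FROM books a
INNER JOIN authors b ON a.author_id = b.id

Result:
title          | author
---------------+-------
Winter Gardens | Davis 
Quiet Streets  | Brown 
Hollow Hills   | Brown 


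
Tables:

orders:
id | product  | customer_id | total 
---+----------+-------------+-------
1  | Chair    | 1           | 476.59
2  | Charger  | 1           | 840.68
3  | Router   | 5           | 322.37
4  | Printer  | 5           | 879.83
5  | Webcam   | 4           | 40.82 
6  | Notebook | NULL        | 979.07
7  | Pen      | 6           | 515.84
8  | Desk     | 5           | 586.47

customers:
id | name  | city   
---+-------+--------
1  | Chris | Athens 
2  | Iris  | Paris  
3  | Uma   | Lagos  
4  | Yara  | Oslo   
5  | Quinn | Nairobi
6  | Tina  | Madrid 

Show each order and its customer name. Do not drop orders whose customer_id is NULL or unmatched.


LEFT JOIN keeps every row from orders (the left table); where customer_id has no match in customers, the customer columns become NULL. Walk through each order:
  - order 1 (Chair): customer_id=1 -> matches Chris
  - order 2 (Charger): customer_id=1 -> matches Chris
  - order 3 (Router): customer_id=5 -> matches Quinn
  - order 4 (Printer): customer_id=5 -> matches Quinn
  - order 5 (Webcam): customer_id=4 -> matches Yara
  - order 6 (Notebook): customer_id=NULL, no match -> kept with NULL
  - order 7 (Pen): customer_id=6 -> matches Tina
  - order 8 (Desk): customer_id=5 -> matches Quinn
All 8 rows appear; 1 has NULL customer.

SQL:
SELECT a.product, b.name AS customer
FROM orders a
LEFT JOIN customers b ON a.customer_id = b.id

Result:
product  | customer
---------+---------
Chair    | Chris   
Charger  | Chris   
Router   | Quinn   
Printer  | Quinn   
Webcam   | Yara    
Notebook | NULL    
Pen      | Tina    
Desk     | Quinn   


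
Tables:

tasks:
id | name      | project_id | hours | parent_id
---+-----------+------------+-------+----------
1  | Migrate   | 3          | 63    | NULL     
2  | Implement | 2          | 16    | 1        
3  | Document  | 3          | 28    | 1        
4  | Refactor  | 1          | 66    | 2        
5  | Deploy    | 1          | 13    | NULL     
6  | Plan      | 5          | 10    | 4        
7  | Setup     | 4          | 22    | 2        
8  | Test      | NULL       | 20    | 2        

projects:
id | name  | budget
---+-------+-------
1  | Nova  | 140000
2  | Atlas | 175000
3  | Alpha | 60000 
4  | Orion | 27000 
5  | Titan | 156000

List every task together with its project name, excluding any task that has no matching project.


INNER JOIN keeps only tasks rows whose project_id matches an id in projects. Walk through each task:
  - task 1 (Migrate): project_id=3 -> matches Alpha
  - task 2 (Implement): project_id=2 -> matches Atlas
  - task 3 (Document): project_id=3 -> matches Alpha
  - task 4 (Refactor): project_id=1 -> matches Nova
  - task 5 (Deploy): project_id=1 -> matches Nova
  - task 6 (Plan): project_id=5 -> matches Titan
  - task 7 (Setup): project_id=4 -> matches Orion
  - task 8 (Test): project_id=NULL, no match -> dropped
So 1 of 8 rows is dropped.

SQL:
SELECT a.name, b.name AS project
FROM tasks a
INNER JOIN projects b ON a.project_id = b.id

Result:
name      | project
----------+--------
Migrate   | Alpha  
Implement | Atlas  
Document  | Alpha  
Refactor  | Nova   
Deploy    | Nova   
Plan      | Titan  
Setup     | Orion  


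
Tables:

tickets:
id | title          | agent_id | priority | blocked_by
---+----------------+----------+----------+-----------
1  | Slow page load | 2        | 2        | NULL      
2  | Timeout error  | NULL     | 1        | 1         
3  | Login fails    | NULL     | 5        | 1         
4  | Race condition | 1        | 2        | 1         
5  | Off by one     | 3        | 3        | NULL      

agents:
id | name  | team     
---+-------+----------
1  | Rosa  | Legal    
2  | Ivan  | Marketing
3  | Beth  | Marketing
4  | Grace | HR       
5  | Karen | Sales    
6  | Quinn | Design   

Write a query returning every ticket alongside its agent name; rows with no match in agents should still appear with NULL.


LEFT JOIN keeps every row from tickets (the left table); where agent_id has no match in agents, the agent columns become NULL. Walk through each ticket:
  - ticket 1 (Slow page load): agent_id=2 -> matches Ivan
  - ticket 2 (Timeout error): agent_id=NULL, no match -> kept with NULL
  - ticket 3 (Login fails): agent_id=NULL, no match -> kept with NULL
  - ticket 4 (Race condition): agent_id=1 -> matches Rosa
  - ticket 5 (Off by one): agent_id=3 -> matches Beth
All 5 rows appear; 2 have NULL agent.

SQL:
SELECT a.title, b.name AS agent
FROM tickets a
LEFT JOIN agents b ON a.agent_id = b.id

Result:
title          | agent
---------------+------
Slow page load | Ivan 
Timeout error  | NULL 
Login fails    | NULL 
Race condition | Rosa 
Off by one     | Beth 


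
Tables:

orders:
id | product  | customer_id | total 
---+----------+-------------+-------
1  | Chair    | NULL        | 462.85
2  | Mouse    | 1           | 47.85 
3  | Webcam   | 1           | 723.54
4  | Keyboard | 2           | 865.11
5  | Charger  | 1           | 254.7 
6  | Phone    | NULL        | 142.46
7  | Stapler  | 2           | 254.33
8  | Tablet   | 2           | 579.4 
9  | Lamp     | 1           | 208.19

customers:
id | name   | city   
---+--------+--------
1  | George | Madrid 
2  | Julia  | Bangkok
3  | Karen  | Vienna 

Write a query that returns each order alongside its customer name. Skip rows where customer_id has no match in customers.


INNER JOIN keeps only orders rows whose customer_id matches an id in customers. Walk through each order:
  - order 1 (Chair): customer_id=NULL, no match -> dropped
  - order 2 (Mouse): customer_id=1 -> matches George
  - order 3 (Webcam): customer_id=1 -> matches George
  - order 4 (Keyboard): customer_id=2 -> matches Julia
  - order 5 (Charger): customer_id=1 -> matches George
  - order 6 (Phone): customer_id=NULL, no match -> dropped
  - order 7 (Stapler): customer_id=2 -> matches Julia
  - order 8 (Tablet): customer_id=2 -> matches Julia
  - order 9 (Lamp): customer_id=1 -> matches George
So 2 of 9 rows are dropped.

SQL:
SELECT a.product, b.name AS customer
FROM orders a
INNER JOIN customers b ON a.customer_id = b.id

Result:
product  | customer
---------+---------
Mouse    | George  
Webcam   | George  
Keyboard | Julia   
Charger  | George  
Stapler  | Julia   
Tablet   | Julia   
Lamp     | George  


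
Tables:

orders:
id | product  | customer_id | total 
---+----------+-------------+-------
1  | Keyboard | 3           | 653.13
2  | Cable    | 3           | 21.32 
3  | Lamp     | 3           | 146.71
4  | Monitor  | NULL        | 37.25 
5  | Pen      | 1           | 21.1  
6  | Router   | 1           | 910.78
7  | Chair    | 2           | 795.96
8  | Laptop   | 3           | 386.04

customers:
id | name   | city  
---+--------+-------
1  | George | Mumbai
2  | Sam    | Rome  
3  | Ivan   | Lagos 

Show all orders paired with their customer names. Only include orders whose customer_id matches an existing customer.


INNER JOIN keeps only orders rows whose customer_id matches an id in customers. Walk through each order:
  - order 1 (Keyboard): customer_id=3 -> matches Ivan
  - order 2 (Cable): customer_id=3 -> matches Ivan
  - order 3 (Lamp): customer_id=3 -> matches Ivan
  - order 4 (Monitor): customer_id=NULL, no match -> dropped
  - order 5 (Pen): customer_id=1 -> matches George
  - order 6 (Router): customer_id=1 -> matches George
  - order 7 (Chair): customer_id=2 -> matches Sam
  - order 8 (Laptop): customer_id=3 -> matches Ivan
So 1 of 8 rows is dropped.

SQL:
SELECT a.product, b.name AS customer
FROM orders a
INNER JOIN customers b ON a.customer_id = b.id

Result:
product  | customer
---------+---------
Keyboard | Ivan    
Cable    | Ivan    
Lamp     | Ivan    
Pen      | George  
Router   | George  
Chair    | Sam     
Laptop   | Ivan    


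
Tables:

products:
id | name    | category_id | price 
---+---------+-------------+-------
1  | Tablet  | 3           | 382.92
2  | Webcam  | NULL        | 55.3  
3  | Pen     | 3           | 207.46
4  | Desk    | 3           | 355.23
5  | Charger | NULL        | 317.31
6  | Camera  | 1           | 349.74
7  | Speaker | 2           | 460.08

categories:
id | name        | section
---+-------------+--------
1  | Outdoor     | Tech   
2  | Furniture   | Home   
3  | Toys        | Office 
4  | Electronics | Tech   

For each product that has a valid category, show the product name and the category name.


INNER JOIN keeps only products rows whose category_id matches an id in categories. Walk through each product:
  - product 1 (Tablet): category_id=3 -> matches Toys
  - product 2 (Webcam): category_id=NULL, no match -> dropped
  - product 3 (Pen): category_id=3 -> matches Toys
  - product 4 (Desk): category_id=3 -> matches Toys
  - product 5 (Charger): category_id=NULL, no match -> dropped
  - product 6 (Camera): category_id=1 -> matches Outdoor
  - product 7 (Speaker): category_id=2 -> matches Furniture
So 2 of 7 rows are dropped.

SQL:
SELECT a.name, b.name AS category
FROM products a
INNER JOIN categories b ON a.category_id = b.id

Result:
name    | category 
--------+----------
Tablet  | Toys     
Pen     | Toys     
Desk    | Toys     
Camera  | Outdoor  
Speaker | Furniture


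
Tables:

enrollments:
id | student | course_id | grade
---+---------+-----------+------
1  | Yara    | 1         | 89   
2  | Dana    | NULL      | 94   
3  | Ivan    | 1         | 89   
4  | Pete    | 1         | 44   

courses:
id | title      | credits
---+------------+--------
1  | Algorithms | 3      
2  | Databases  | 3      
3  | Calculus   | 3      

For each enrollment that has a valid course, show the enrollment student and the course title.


INNER JOIN keeps only enrollments rows whose course_id matches an id in courses. Walk through each enrollment:
  - enrollment 1 (Yara): course_id=1 -> matches Algorithms
  - enrollment 2 (Dana): course_id=NULL, no match -> dropped
  - enrollment 3 (Ivan): course_id=1 -> matches Algorithms
  - enrollment 4 (Pete): course_id=1 -> matches Algorithms
So 1 of 4 rows is dropped.

SQL:
SELECT a.student, b.title AS course
FROM enrollments a
INNER JOIN courses b ON a.course_id = b.id

Result:
student | course    
--------+-----------
Yara    | Algorithms
Ivan    | Algorithms
Pete    | Algorithms


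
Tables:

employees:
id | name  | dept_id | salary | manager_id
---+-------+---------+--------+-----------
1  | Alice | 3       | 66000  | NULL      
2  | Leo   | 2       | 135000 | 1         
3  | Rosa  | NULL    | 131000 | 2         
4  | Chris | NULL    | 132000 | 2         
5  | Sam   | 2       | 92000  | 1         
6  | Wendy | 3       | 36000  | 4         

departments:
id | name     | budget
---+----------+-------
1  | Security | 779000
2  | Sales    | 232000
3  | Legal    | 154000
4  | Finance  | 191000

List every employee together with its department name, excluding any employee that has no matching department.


INNER JOIN keeps only employees rows whose dept_id matches an id in departments. Walk through each employee:
  - employee 1 (Alice): dept_id=3 -> matches Legal
  - employee 2 (Leo): dept_id=2 -> matches Sales
  - employee 3 (Rosa): dept_id=NULL, no match -> dropped
  - employee 4 (Chris): dept_id=NULL, no match -> dropped
  - employee 5 (Sam): dept_id=2 -> matches Sales
  - employee 6 (Wendy): dept_id=3 -> matches Legal
So 2 of 6 rows are dropped.

SQL:
SELECT a.name, b.name AS department
FROM employees a
INNER JOIN departments b ON a.dept_id = b.id

Result:
name  | department
------+-----------
Alice | Legal     
Leo   | Sales     
Sam   | Sales     
Wendy | Legal     


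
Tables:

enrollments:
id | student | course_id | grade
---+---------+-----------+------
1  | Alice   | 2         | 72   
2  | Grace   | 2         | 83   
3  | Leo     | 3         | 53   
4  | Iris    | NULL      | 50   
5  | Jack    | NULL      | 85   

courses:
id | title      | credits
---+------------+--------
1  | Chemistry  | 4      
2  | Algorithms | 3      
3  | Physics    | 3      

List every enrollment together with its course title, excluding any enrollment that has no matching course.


INNER JOIN keeps only enrollments rows whose course_id matches an id in courses. Walk through each enrollment:
  - enrollment 1 (Alice): course_id=2 -> matches Algorithms
  - enrollment 2 (Grace): course_id=2 -> matches Algorithms
  - enrollment 3 (Leo): course_id=3 -> matches Physics
  - enrollment 4 (Iris): course_id=NULL, no match -> dropped
  - enrollment 5 (Jack): course_id=NULL, no match -> dropped
So 2 of 5 rows are dropped.

SQL:
SELECT a.student, b.title AS course
FROM enrollments a
INNER JOIN courses b ON a.course_id = b.id

Result:
student | course    
--------+-----------
Alice   | Algorithms
Grace   | Algorithms
Leo     | Physics   


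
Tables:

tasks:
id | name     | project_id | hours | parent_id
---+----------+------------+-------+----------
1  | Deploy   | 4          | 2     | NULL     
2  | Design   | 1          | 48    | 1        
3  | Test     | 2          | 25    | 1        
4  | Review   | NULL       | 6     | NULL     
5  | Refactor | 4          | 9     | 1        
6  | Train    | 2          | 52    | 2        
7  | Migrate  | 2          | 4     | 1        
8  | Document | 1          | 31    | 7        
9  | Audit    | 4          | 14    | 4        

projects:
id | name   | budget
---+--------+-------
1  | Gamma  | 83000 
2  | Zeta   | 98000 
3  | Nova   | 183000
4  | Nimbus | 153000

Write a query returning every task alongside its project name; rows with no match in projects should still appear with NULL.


LEFT JOIN keeps every row from tasks (the left table); where project_id has no match in projects, the project columns become NULL. Walk through each task:
  - task 1 (Deploy): project_id=4 -> matches Nimbus
  - task 2 (Design): project_id=1 -> matches Gamma
  - task 3 (Test): project_id=2 -> matches Zeta
  - task 4 (Review): project_id=NULL, no match -> kept with NULL
  - task 5 (Refactor): project_id=4 -> matches Nimbus
  - task 6 (Train): project_id=2 -> matches Zeta
  - task 7 (Migrate): project_id=2 -> matches Zeta
  - task 8 (Document): project_id=1 -> matches Gamma
  - task 9 (Audit): project_id=4 -> matches Nimbus
All 9 rows appear; 1 has NULL project.

SQL:
SELECT a.name, b.name AS project
FROM tasks a
LEFT JOIN projects b ON a.project_id = b.id

Result:
name     | project
---------+--------
Deploy   | Nimbus 
Design   | Gamma  
Test     | Zeta   
Review   | NULL   
Refactor | Nimbus 
Train    | Zeta   
Migrate  | Zeta   
Document | Gamma  
Audit    | Nimbus 


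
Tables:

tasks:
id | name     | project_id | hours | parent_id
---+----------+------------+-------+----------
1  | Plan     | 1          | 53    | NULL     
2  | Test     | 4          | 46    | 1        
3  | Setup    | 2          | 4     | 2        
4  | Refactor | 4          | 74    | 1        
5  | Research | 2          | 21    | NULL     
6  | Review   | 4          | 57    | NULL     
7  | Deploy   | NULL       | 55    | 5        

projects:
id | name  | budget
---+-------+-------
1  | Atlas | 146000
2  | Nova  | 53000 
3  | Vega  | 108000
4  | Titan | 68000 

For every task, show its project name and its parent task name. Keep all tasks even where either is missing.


Two LEFT JOINs from the same base table tasks: one to projects via project_id, one to tasks itself via parent_id. Both are LEFT so every task is preserved.
Match against projects:
  - task 1 (Plan): project_id=1 -> matches Atlas
  - task 2 (Test): project_id=4 -> matches Titan
  - task 3 (Setup): project_id=2 -> matches Nova
  - task 4 (Refactor): project_id=4 -> matches Titan
  - task 5 (Research): project_id=2 -> matches Nova
  - task 6 (Review): project_id=4 -> matches Titan
  - task 7 (Deploy): project_id=NULL, no match -> kept with NULL
Match against tasks (self):
  - task 1 (Plan): parent_id=NULL -> NULL
  - task 2 (Test): parent_id=1 -> Plan
  - task 3 (Setup): parent_id=2 -> Test
  - task 4 (Refactor): parent_id=1 -> Plan
  - task 5 (Research): parent_id=NULL -> NULL
  - task 6 (Review): parent_id=NULL -> NULL
  - task 7 (Deploy): parent_id=5 -> Research

SQL:
SELECT a.name, b.name AS project, c.name AS parent
FROM tasks a
LEFT JOIN projects b ON a.project_id = b.id
LEFT JOIN tasks c ON a.parent_id = c.id

Result:
name     | project | parent  
---------+---------+---------
Plan     | Atlas   | NULL    
Test     | Titan   | Plan    
Setup    | Nova    | Test    
Refactor | Titan   | Plan    
Research | Nova    | NULL    
Review   | Titan   | NULL    
Deploy   | NULL    | Research


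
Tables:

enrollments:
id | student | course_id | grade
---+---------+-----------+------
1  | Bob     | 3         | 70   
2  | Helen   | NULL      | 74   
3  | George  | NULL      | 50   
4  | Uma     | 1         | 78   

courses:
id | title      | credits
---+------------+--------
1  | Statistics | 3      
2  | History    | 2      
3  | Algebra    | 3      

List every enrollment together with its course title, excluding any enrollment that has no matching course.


INNER JOIN keeps only enrollments rows whose course_id matches an id in courses. Walk through each enrollment:
  - enrollment 1 (Bob): course_id=3 -> matches Algebra
  - enrollment 2 (Helen): course_id=NULL, no match -> dropped
  - enrollment 3 (George): course_id=NULL, no match -> dropped
  - enrollment 4 (Uma): course_id=1 -> matches Statistics
So 2 of 4 rows are dropped.

SQL:
SELECT a.student, b.title AS course
FROM enrollments a
INNER JOIN courses b ON a.course_id = b.id

Result:
student | course    
--------+-----------
Bob     | Algebra   
Uma     | Statistics


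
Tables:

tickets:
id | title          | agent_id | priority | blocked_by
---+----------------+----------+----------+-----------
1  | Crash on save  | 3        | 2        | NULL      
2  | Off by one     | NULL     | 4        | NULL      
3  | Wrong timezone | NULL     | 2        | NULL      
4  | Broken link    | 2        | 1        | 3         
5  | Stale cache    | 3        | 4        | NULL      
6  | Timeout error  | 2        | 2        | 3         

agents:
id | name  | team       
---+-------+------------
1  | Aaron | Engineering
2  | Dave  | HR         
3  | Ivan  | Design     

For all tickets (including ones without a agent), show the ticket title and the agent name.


LEFT JOIN keeps every row from tickets (the left table); where agent_id has no match in agents, the agent columns become NULL. Walk through each ticket:
  - ticket 1 (Crash on save): agent_id=3 -> matches Ivan
  - ticket 2 (Off by one): agent_id=NULL, no match -> kept with NULL
  - ticket 3 (Wrong timezone): agent_id=NULL, no match -> kept with NULL
  - ticket 4 (Broken link): agent_id=2 -> matches Dave
  - ticket 5 (Stale cache): agent_id=3 -> matches Ivan
  - ticket 6 (Timeout error): agent_id=2 -> matches Dave
All 6 rows appear; 2 have NULL agent.

SQL:
SELECT a.title, b.name AS agent
FROM tickets a
LEFT JOIN agents b ON a.agent_id = b.id

Result:
title          | agent
---------------+------
Crash on save  | Ivan 
Off by one     | NULL 
Wrong timezone | NULL 
Broken link    | Dave 
Stale cache    | Ivan 
Timeout error  | Dave 


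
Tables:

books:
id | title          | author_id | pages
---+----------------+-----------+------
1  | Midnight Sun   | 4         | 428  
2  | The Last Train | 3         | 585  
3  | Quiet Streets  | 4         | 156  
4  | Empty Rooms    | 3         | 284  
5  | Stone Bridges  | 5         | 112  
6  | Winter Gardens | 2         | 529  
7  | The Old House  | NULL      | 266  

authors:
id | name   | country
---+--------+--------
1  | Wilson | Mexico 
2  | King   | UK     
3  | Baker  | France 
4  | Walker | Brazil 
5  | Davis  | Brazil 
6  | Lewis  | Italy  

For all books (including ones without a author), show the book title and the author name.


LEFT JOIN keeps every row from books (the left table); where author_id has no match in authors, the author columns become NULL. Walk through each book:
  - book 1 (Midnight Sun): author_id=4 -> matches Walker
  - book 2 (The Last Train): author_id=3 -> matches Baker
  - book 3 (Quiet Streets): author_id=4 -> matches Walker
  - book 4 (Empty Rooms): author_id=3 -> matches Baker
  - book 5 (Stone Bridges): author_id=5 -> matches Davis
  - book 6 (Winter Gardens): author_id=2 -> matches King
  - book 7 (The Old House): author_id=NULL, no match -> kept with NULL
All 7 rows appear; 1 has NULL author.

SQL:
SELECT a.title, b.name AS author
FROM books a
LEFT JOIN authors b ON a.author_id = b.id

Result:
title          | author
---------------+-------
Midnight Sun   | Walker
The Last Train | Baker 
Quiet Streets  | Walker
Empty Rooms    | Baker 
Stone Bridges  | Davis 
Winter Gardens | King  
The Old House  | NULL  


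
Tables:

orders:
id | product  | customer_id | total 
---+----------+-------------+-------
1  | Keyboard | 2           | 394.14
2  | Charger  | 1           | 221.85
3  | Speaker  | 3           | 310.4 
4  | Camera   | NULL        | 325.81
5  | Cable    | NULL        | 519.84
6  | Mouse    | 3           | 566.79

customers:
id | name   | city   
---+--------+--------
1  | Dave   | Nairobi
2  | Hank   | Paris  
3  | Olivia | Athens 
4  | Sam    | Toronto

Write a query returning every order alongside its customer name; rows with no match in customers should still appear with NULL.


LEFT JOIN keeps every row from orders (the left table); where customer_id has no match in customers, the customer columns become NULL. Walk through each order:
  - order 1 (Keyboard): customer_id=2 -> matches Hank
  - order 2 (Charger): customer_id=1 -> matches Dave
  - order 3 (Speaker): customer_id=3 -> matches Olivia
  - order 4 (Camera): customer_id=NULL, no match -> kept with NULL
  - order 5 (Cable): customer_id=NULL, no match -> kept with NULL
  - order 6 (Mouse): customer_id=3 -> matches Olivia
All 6 rows appear; 2 have NULL customer.

SQL:
SELECT a.product, b.name AS customer
FROM orders a
LEFT JOIN customers b ON a.customer_id = b.id

Result:
product  | customer
---------+---------
Keyboard | Hank    
Charger  | Dave    
Speaker  | Olivia  
Camera   | NULL    
Cable    | NULL    
Mouse    | Olivia  


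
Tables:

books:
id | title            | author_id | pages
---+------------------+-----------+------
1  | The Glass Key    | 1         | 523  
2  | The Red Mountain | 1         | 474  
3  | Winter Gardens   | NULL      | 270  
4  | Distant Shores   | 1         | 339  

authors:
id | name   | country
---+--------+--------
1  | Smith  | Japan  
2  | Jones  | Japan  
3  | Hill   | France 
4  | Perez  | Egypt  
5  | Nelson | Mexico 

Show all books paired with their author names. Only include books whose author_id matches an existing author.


INNER JOIN keeps only books rows whose author_id matches an id in authors. Walk through each book:
  - book 1 (The Glass Key): author_id=1 -> matches Smith
  - book 2 (The Red Mountain): author_id=1 -> matches Smith
  - book 3 (Winter Gardens): author_id=NULL, no match -> dropped
  - book 4 (Distant Shores): author_id=1 -> matches Smith
So 1 of 4 rows is dropped.

SQL:
SELECT a.title, b.name AS author
FROM books a
INNER JOIN authors b ON a.author_id = b.id

Result:
title            | author
-----------------+-------
The Glass Key    | Smith 
The Red Mountain | Smith 
Distant Shores   | Smith 


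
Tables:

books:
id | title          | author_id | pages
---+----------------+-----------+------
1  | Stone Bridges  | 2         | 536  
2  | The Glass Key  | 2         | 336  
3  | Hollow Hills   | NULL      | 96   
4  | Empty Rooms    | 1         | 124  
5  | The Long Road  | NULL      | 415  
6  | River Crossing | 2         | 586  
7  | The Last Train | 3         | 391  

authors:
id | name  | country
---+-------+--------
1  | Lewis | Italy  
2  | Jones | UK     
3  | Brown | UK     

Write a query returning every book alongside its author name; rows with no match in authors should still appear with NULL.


LEFT JOIN keeps every row from books (the left table); where author_id has no match in authors, the author columns become NULL. Walk through each book:
  - book 1 (Stone Bridges): author_id=2 -> matches Jones
  - book 2 (The Glass Key): author_id=2 -> matches Jones
  - book 3 (Hollow Hills): author_id=NULL, no match -> kept with NULL
  - book 4 (Empty Rooms): author_id=1 -> matches Lewis
  - book 5 (The Long Road): author_id=NULL, no match -> kept with NULL
  - book 6 (River Crossing): author_id=2 -> matches Jones
  - book 7 (The Last Train): author_id=3 -> matches Brown
All 7 rows appear; 2 have NULL author.

SQL:
SELECT a.title, b.name AS author
FROM books a
LEFT JOIN authors b ON a.author_id = b.id

Result:
title          | author
---------------+-------
Stone Bridges  | Jones 
The Glass Key  | Jones 
Hollow Hills   | NULL  
Empty Rooms    | Lewis 
The Long Road  | NULL  
River Crossing | Jones 
The Last Train | Brown 


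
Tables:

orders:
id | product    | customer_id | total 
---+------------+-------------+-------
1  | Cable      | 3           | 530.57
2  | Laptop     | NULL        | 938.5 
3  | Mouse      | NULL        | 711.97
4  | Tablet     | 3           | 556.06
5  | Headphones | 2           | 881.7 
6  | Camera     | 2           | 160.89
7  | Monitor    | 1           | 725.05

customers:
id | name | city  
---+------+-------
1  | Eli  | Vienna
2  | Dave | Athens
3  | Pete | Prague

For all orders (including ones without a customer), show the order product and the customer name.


LEFT JOIN keeps every row from orders (the left table); where customer_id has no match in customers, the customer columns become NULL. Walk through each order:
  - order 1 (Cable): customer_id=3 -> matches Pete
  - order 2 (Laptop): customer_id=NULL, no match -> kept with NULL
  - order 3 (Mouse): customer_id=NULL, no match -> kept with NULL
  - order 4 (Tablet): customer_id=3 -> matches Pete
  - order 5 (Headphones): customer_id=2 -> matches Dave
  - order 6 (Camera): customer_id=2 -> matches Dave
  - order 7 (Monitor): customer_id=1 -> matches Eli
All 7 rows appear; 2 have NULL customer.

SQL:
SELECT a.product, b.name AS customer
FROM orders a
LEFT JOIN customers b ON a.customer_id = b.id

Result:
product    | customer
-----------+---------
Cable      | Pete    
Laptop     | NULL    
Mouse      | NULL    
Tablet     | Pete    
Headphones | Dave    
Camera     | Dave    
Monitor    | Eli     


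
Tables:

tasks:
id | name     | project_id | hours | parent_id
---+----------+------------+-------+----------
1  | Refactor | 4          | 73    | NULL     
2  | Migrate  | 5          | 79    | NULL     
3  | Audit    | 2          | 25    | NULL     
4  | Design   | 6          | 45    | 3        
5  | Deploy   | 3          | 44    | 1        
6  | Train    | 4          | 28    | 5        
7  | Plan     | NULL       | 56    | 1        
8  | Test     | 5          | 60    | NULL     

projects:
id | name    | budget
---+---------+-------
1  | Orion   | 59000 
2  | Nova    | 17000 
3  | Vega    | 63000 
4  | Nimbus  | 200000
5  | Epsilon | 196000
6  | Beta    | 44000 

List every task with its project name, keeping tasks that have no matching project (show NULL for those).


LEFT JOIN keeps every row from tasks (the left table); where project_id has no match in projects, the project columns become NULL. Walk through each task:
  - task 1 (Refactor): project_id=4 -> matches Nimbus
  - task 2 (Migrate): project_id=5 -> matches Epsilon
  - task 3 (Audit): project_id=2 -> matches Nova
  - task 4 (Design): project_id=6 -> matches Beta
  - task 5 (Deploy): project_id=3 -> matches Vega
  - task 6 (Train): project_id=4 -> matches Nimbus
  - task 7 (Plan): project_id=NULL, no match -> kept with NULL
  - task 8 (Test): project_id=5 -> matches Epsilon
All 8 rows appear; 1 has NULL project.

SQL:
SELECT a.name, b.name AS project
FROM tasks a
LEFT JOIN projects b ON a.project_id = b.id

Result:
name     | project
---------+--------
Refactor | Nimbus 
Migrate  | Epsilon
Audit    | Nova   
Design   | Beta   
Deploy   | Vega   
Train    | Nimbus 
Plan     | NULL   
Test     | Epsilon


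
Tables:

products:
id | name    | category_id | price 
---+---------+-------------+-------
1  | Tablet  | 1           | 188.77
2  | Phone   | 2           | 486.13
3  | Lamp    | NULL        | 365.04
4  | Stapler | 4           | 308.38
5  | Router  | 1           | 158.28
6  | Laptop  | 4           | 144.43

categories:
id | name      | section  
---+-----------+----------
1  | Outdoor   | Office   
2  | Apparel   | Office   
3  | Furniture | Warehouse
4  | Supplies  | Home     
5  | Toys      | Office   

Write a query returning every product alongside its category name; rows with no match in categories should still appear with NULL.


LEFT JOIN keeps every row from products (the left table); where category_id has no match in categories, the category columns become NULL. Walk through each product:
  - product 1 (Tablet): category_id=1 -> matches Outdoor
  - product 2 (Phone): category_id=2 -> matches Apparel
  - product 3 (Lamp): category_id=NULL, no match -> kept with NULL
  - product 4 (Stapler): category_id=4 -> matches Supplies
  - product 5 (Router): category_id=1 -> matches Outdoor
  - product 6 (Laptop): category_id=4 -> matches Supplies
All 6 rows appear; 1 has NULL category.

SQL:
SELECT a.name, b.name AS category
FROM products a
LEFT JOIN categories b ON a.category_id = b.id

Result:
name    | category
--------+---------
Tablet  | Outdoor 
Phone   | Apparel 
Lamp    | NULL    
Stapler | Supplies
Router  | Outdoor 
Laptop  | Supplies


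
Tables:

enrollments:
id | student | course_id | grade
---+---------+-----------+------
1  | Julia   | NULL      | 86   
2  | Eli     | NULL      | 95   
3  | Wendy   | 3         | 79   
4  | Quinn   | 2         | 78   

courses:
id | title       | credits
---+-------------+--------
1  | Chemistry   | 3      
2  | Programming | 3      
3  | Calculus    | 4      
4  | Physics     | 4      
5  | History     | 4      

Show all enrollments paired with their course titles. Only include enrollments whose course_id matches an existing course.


INNER JOIN keeps only enrollments rows whose course_id matches an id in courses. Walk through each enrollment:
  - enrollment 1 (Julia): course_id=NULL, no match -> dropped
  - enrollment 2 (Eli): course_id=NULL, no match -> dropped
  - enrollment 3 (Wendy): course_id=3 -> matches Calculus
  - enrollment 4 (Quinn): course_id=2 -> matches Programming
So 2 of 4 rows are dropped.

SQL:
SELECT a.student, b.title AS course
FROM enrollments a
INNER JOIN courses b ON a.course_id = b.id

Result:
student | course     
--------+------------
Wendy   | Calculus   
Quinn   | Programming


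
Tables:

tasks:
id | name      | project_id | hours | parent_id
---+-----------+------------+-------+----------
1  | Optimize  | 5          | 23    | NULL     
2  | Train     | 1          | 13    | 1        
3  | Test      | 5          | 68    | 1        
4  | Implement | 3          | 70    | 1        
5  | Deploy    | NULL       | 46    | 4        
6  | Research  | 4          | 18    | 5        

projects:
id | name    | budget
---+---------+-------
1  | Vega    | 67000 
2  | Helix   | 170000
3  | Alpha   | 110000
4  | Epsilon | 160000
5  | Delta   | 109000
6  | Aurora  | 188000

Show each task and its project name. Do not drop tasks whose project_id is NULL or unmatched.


LEFT JOIN keeps every row from tasks (the left table); where project_id has no match in projects, the project columns become NULL. Walk through each task:
  - task 1 (Optimize): project_id=5 -> matches Delta
  - task 2 (Train): project_id=1 -> matches Vega
  - task 3 (Test): project_id=5 -> matches Delta
  - task 4 (Implement): project_id=3 -> matches Alpha
  - task 5 (Deploy): project_id=NULL, no match -> kept with NULL
  - task 6 (Research): project_id=4 -> matches Epsilon
All 6 rows appear; 1 has NULL project.

SQL:
SELECT a.name, b.name AS project
FROM tasks a
LEFT JOIN projects b ON a.project_id = b.id

Result:
name      | project
----------+--------
Optimize  | Delta  
Train     | Vega   
Test      | Delta  
Implement | Alpha  
Deploy    | NULL   
Research  | Epsilon


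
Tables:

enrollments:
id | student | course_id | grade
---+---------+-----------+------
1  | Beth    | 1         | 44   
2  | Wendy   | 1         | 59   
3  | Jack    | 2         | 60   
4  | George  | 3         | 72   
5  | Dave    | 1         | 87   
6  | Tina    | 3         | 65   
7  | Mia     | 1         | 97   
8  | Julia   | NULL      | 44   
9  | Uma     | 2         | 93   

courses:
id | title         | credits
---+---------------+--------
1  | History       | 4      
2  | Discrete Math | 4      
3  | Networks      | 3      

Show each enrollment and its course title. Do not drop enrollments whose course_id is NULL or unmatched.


LEFT JOIN keeps every row from enrollments (the left table); where course_id has no match in courses, the course columns become NULL. Walk through each enrollment:
  - enrollment 1 (Beth): course_id=1 -> matches History
  - enrollment 2 (Wendy): course_id=1 -> matches History
  - enrollment 3 (Jack): course_id=2 -> matches Discrete Math
  - enrollment 4 (George): course_id=3 -> matches Networks
  - enrollment 5 (Dave): course_id=1 -> matches History
  - enrollment 6 (Tina): course_id=3 -> matches Networks
  - enrollment 7 (Mia): course_id=1 -> matches History
  - enrollment 8 (Julia): course_id=NULL, no match -> kept with NULL
  - enrollment 9 (Uma): course_id=2 -> matches Discrete Math
All 9 rows appear; 1 has NULL course.

SQL:
SELECT a.student, b.title AS course
FROM enrollments a
LEFT JOIN courses b ON a.course_id = b.id

Result:
student | course       
--------+--------------
Beth    | History      
Wendy   | History      
Jack    | Discrete Math
George  | Networks     
Dave    | History      
Tina    | Networks     
Mia     | History      
Julia   | NULL         
Uma     | Discrete Math


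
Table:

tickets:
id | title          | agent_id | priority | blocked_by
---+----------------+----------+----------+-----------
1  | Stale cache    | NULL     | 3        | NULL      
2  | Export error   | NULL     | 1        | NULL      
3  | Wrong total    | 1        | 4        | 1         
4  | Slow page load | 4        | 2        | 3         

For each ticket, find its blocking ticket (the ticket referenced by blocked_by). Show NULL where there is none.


This is a self-join: tickets is joined to a second copy of itself, matching each row's blocked_by to another row's id. Use LEFT JOIN so rows with blocked_by=NULL are kept.
  - ticket 1 (Stale cache): blocked_by=NULL -> NULL
  - ticket 2 (Export error): blocked_by=NULL -> NULL
  - ticket 3 (Wrong total): blocked_by=1 -> Stale cache
  - ticket 4 (Slow page load): blocked_by=3 -> Wrong total

SQL:
SELECT a.title AS item, b.title AS blocked_by
FROM tickets a
LEFT JOIN tickets b ON a.blocked_by = b.id

Result:
item           | blocked_by 
---------------+------------
Stale cache    | NULL       
Export error   | NULL       
Wrong total    | Stale cache
Slow page load | Wrong total


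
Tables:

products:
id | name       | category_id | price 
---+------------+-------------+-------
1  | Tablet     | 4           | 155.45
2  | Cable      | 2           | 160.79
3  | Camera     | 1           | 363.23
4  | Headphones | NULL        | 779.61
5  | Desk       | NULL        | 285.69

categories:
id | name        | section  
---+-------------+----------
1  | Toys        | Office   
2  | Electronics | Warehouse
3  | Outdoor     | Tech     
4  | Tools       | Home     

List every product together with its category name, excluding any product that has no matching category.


INNER JOIN keeps only products rows whose category_id matches an id in categories. Walk through each product:
  - product 1 (Tablet): category_id=4 -> matches Tools
  - product 2 (Cable): category_id=2 -> matches Electronics
  - product 3 (Camera): category_id=1 -> matches Toys
  - product 4 (Headphones): category_id=NULL, no match -> dropped
  - product 5 (Desk): category_id=NULL, no match -> dropped
So 2 of 5 rows are dropped.

SQL:
SELECT a.name, b.name AS category
FROM products a
INNER JOIN categories b ON a.category_id = b.id

Result:
name   | category   
-------+------------
Tablet | Tools      
Cable  | Electronics
Camera | Toys       
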